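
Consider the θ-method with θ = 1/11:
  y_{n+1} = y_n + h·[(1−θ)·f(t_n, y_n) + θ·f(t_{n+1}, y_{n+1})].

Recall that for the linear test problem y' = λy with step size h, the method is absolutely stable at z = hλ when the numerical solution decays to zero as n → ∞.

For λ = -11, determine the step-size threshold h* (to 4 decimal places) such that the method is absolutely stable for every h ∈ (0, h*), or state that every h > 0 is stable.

Test eqn y'=λy, z=hλ:
  y_{n+1} = y_n + z·[10/11·y_n + 1/11·y_{n+1}] ⇒ (1 − 1/11z)y_{n+1} = (1 + 10/11z)y_n
  ⇒ R(z) = (1 + 10/11z)/(1 − 1/11z).

Need |R(x)|<1, x<0.
x=-0.76: |R|=0.2891
R=−1: 1+10/11x = −1+1/11x ⇒ -9/11x=2 ⇒ x=2/(-9/11)=-2.4444
Confirm numerically:
  x=-2.415: |R|=0.98025 <1
  x=-1.899: |R|=0.61943 <1
  x=-1.816: |R|=0.55868 <1
  x=-2.830: |R|=1.25090 >1
  x=-2.700: |R|=1.16788 >1
  x=-2.504: |R|=1.03969 >1
Stable set (-2.4444, 0).

(-2.4444,0); λ=-11 ⇒ h* = (22/9)/11 = 0.2222.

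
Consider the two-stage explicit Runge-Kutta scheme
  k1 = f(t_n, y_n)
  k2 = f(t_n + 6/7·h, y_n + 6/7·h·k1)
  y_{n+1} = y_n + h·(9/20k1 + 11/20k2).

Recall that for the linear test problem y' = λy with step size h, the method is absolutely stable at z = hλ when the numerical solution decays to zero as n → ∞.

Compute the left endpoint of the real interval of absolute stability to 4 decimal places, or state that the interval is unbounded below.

Set f=λy, z=hλ:
  k1=λy_n ⇒ h·k1=z·y_n;  k2=λ(1+6/7z)y_n ⇒ h·k2=z(1+6/7z)y_n
  y_{n+1}/y_n = 1 + 9/20z + 11/20z(1+6/7z) = 1 + z + 33/70z²
  Hence R(z) = 1 + z + 33/70z².

Solve |R(x)|<1 on ℝ⁻.
x=-1: |R|=0.4714
R=1: x+33/70x²=0 ⇒ x=−70/33=-2.1212; min R=1−1/(4·33/70)=0.4697>−1
Confirm numerically:
  x=-1.986: |R|=0.87341 <1
  x=-1.510: |R|=0.56490 <1
  x=-1.358: |R|=0.51139 <1
  x=-1.027: |R|=0.47023 <1
  x=-2.591: |R|=1.57383 >1
  x=-2.329: |R|=1.22814 >1
Stable set (-2.1212, 0).

left endpoint -2.1212.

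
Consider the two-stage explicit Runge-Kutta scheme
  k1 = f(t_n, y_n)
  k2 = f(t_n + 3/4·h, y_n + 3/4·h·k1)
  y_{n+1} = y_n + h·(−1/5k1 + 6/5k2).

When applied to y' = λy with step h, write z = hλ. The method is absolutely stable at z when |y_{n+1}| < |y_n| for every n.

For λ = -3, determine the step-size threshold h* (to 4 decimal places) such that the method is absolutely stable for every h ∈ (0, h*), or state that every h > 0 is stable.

(-1.1111,0); λ=-3 ⇒ h* = (10/9)/3 = 0.3704.

Test eqn y'=λy, z=hλ:
  k1=λy_n ⇒ h·k1=z·y_n;  k2=λ(1+3/4z)y_n ⇒ h·k2=z(1+3/4z)y_n
  y_{n+1}/y_n = 1 − 1/5z + 6/5z(1+3/4z) = 1 + z + 9/10z²
  so R(z) = 1 + z + 9/10z².

Solve |R(x)|<1 on ℝ⁻.
x=-1.68: |R|=1.8602
R=1: x+9/10x²=0 ⇒ x=−10/9=-1.1111; min R=1−1/(4·9/10)=0.7222>−1
Confirm numerically:
  x=-1.054: |R|=0.94582 <1
  x=-1.039: |R|=0.93257 <1
  x=-0.701: |R|=0.74126 <1
  x=-0.600: |R|=0.72400 <1
  x=-1.254: |R|=1.16126 >1
  x=-1.247: |R|=1.15251 >1
So |R|<1 on (-1.1111, 0).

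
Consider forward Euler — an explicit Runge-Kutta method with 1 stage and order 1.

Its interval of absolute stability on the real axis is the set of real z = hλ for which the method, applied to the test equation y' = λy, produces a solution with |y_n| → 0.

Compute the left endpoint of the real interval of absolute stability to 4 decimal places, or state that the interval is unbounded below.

z* = -2.0000.

On y'=λy, z=hλ:
  order 1, 1-stage ⇒ R(z)=1+z
  (e.g. R(-1.12)=-0.12000, |R|=0.12000)

Find x<0 with |R(x)|<1.
x=-1.12: |R|=0.1200
|R(-1.98)|=0.9800 |R(-1.7)|=0.7000 |R(-0.9)|=0.1000
Bisect:
  x_lo=-2.6941 |R|=1.6941  x_hi=-0.2460 |R|=0.7540
  mid=-1.47004 |R|=0.47004 →hi
  mid=-2.08207 |R|=1.08207 →lo
  mid=-1.77606 |R|=0.77606 →hi
  mid=-1.92906 |R|=0.92906 →hi
  mid=-2.00557 |R|=1.00557 →lo
  mid=-1.96732 |R|=0.96732 →hi
  mid=-1.98644 |R|=0.98644 →hi
  mid=-1.99601 |R|=0.99601 →hi
  mid=-2.00079 |R|=1.00079 →lo
  ...
  [-2.00004,-1.99989] ⇒ x*=-2.0000
So |R|<1 on (-2.0000, 0).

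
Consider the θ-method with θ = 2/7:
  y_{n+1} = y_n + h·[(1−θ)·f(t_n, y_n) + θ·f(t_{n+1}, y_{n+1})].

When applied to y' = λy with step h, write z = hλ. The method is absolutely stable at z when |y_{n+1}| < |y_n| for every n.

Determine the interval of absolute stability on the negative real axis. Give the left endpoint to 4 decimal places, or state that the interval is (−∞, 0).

With y'=λy (z=hλ):
  y_{n+1} = y_n + z·[5/7·y_n + 2/7·y_{n+1}] ⇒ (1 − 2/7z)y_{n+1} = (1 + 5/7z)y_n
  R(z) = (1 + 5/7z)/(1 − 2/7z).

Boundary: |R(x)|=1, x<0.
x=-0.92: |R|=0.2715
R=−1: 1+5/7x = −1+2/7x ⇒ -3/7x=2 ⇒ x=2/(-3/7)=-4.6667
Confirm numerically:
  x=-4.112: |R|=0.89070 <1
  x=-3.499: |R|=0.74975 <1
  x=-2.283: |R|=0.38172 <1
  x=-2.088: |R|=0.30780 <1
  x=-5.074: |R|=1.07126 >1
  x=-4.935: |R|=1.04772 >1
  x=-4.888: |R|=1.03958 >1
So |R|<1 on (-4.6667, 0).

z∈(-4.6667,0).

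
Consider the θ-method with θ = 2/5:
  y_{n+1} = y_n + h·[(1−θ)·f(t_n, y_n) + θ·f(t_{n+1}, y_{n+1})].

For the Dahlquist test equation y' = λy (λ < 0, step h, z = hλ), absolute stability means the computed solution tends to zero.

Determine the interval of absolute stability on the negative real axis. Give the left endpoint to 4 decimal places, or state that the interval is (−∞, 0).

Set f=λy, z=hλ:
  y_{n+1} = y_n + z·[3/5·y_n + 2/5·y_{n+1}] ⇒ (1 − 2/5z)y_{n+1} = (1 + 3/5z)y_n
  Hence R(z) = (1 + 3/5z)/(1 − 2/5z).

Solve |R(x)|<1 on ℝ⁻.
x=-1.62: |R|=0.0170
R=−1: 1+3/5x = −1+2/5x ⇒ -1/5x=2 ⇒ x=2/(-1/5)=-10.0000
Confirm numerically:
  x=-9.475: |R|=0.97808 <1
  x=-7.773: |R|=0.89161 <1
  x=-6.298: |R|=0.78961 <1
  x=-10.183: |R|=1.00721 >1
  x=-10.040: |R|=1.00159 >1
Interval (-10.0000, 0).

(-10.0000, 0).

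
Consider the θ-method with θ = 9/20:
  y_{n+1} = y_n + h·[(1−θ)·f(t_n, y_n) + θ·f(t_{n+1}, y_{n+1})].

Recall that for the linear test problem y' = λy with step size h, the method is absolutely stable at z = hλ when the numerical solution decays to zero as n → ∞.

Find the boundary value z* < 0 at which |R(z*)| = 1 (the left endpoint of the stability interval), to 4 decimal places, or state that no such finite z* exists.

Set f=λy, z=hλ:
  y_{n+1} = y_n + z·[11/20·y_n + 9/20·y_{n+1}] ⇒ (1 − 9/20z)y_{n+1} = (1 + 11/20z)y_n
  ⇒ R(z) = (1 + 11/20z)/(1 − 9/20z).

Solve |R(x)|<1 on ℝ⁻.
x=-0.87: |R|=0.3748
R=−1: 1+11/20x = −1+9/20x ⇒ -1/10x=2 ⇒ x=2/(-1/10)=-20.0000
Confirm numerically:
  x=-12.481: |R|=0.88636 <1
  x=-8.775: |R|=0.77318 <1
  x=-8.449: |R|=0.75946 <1
  x=-20.147: |R|=1.00146 >1
  x=-20.083: |R|=1.00083 >1
  x=-20.070: |R|=1.00070 >1
Interval (-20.0000, 0).

z* = -20.0000.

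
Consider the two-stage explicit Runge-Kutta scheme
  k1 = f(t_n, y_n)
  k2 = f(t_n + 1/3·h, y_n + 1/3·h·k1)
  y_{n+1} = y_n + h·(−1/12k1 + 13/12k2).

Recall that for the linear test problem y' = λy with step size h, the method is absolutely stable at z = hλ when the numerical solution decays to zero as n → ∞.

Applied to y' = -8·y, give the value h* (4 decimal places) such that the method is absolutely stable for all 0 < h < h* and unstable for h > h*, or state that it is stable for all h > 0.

(-2.7692,0); λ=-8 ⇒ h* = (36/13)/8 = 0.3462.

Test eqn y'=λy, z=hλ:
  k1=λy_n ⇒ h·k1=z·y_n;  k2=λ(1+1/3z)y_n ⇒ h·k2=z(1+1/3z)y_n
  y_{n+1}/y_n = 1 − 1/12z + 13/12z(1+1/3z) = 1 + z + 13/36z²
  ⇒ R(z) = 1 + z + 13/36z².

Need |R(x)|<1, x<0.
x=-0.43: |R|=0.6368
R=1: x+13/36x²=0 ⇒ x=−36/13=-2.7692; min R=1−1/(4·13/36)=0.3077>−1
Confirm numerically:
  x=-2.665: |R|=0.89969 <1
  x=-1.754: |R|=0.35696 <1
  x=-1.727: |R|=0.35002 <1
  x=-3.267: |R|=1.58724 >1
  x=-3.186: |R|=1.47949 >1
  x=-2.811: |R|=1.04240 >1
So |R|<1 on (-2.7692, 0).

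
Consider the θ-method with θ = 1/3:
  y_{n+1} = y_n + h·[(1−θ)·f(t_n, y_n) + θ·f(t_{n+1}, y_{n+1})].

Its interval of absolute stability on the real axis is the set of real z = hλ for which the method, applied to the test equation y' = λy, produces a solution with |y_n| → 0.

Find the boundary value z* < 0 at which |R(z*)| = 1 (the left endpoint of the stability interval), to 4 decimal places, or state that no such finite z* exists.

On y'=λy, z=hλ:
  y_{n+1} = y_n + z·[2/3·y_n + 1/3·y_{n+1}] ⇒ (1 − 1/3z)y_{n+1} = (1 + 2/3z)y_n
  so R(z) = (1 + 2/3z)/(1 − 1/3z).

Find x<0 with |R(x)|<1.
x=-0.99: |R|=0.2556
R=−1: 1+2/3x = −1+1/3x ⇒ -1/3x=2 ⇒ x=2/(-1/3)=-6.0000
Confirm numerically:
  x=-5.530: |R|=0.94490 <1
  x=-3.779: |R|=0.67237 <1
  x=-3.339: |R|=0.58022 <1
  x=-6.334: |R|=1.03578 >1
  x=-6.058: |R|=1.00640 >1
  x=-6.031: |R|=1.00343 >1
So |R|<1 on (-6.0000, 0).

left endpoint -6.0000.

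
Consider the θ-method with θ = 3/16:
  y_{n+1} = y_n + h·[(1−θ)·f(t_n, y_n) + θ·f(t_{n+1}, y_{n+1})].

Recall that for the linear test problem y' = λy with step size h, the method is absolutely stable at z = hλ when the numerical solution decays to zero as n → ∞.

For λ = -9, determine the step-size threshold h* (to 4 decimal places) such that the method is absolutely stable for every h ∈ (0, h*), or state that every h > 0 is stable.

Set f=λy, z=hλ:
  y_{n+1} = y_n + z·[13/16·y_n + 3/16·y_{n+1}] ⇒ (1 − 3/16z)y_{n+1} = (1 + 13/16z)y_n
  Hence R(z) = (1 + 13/16z)/(1 − 3/16z).

Solve |R(x)|<1 on ℝ⁻.
x=-0.41: |R|=0.6193
R=−1: 1+13/16x = −1+3/16x ⇒ -5/8x=2 ⇒ x=2/(-5/8)=-3.2000
Confirm numerically:
  x=-2.889: |R|=0.87392 <1
  x=-2.669: |R|=0.77881 <1
  x=-2.205: |R|=0.56003 <1
  x=-3.448: |R|=1.09414 >1
  x=-3.364: |R|=1.06285 >1
  x=-3.363: |R|=1.06248 >1
So |R|<1 on (-3.2000, 0).

(-3.2000,0); λ=-9 ⇒ h* = (16/5)/9 = 0.3556.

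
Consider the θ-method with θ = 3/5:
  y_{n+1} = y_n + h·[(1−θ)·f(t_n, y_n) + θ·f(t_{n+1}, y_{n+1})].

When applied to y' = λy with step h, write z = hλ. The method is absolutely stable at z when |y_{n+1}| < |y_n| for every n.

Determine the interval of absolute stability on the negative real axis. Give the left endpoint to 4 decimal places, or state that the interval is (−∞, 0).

interval (−∞, 0).

Set f=λy, z=hλ:
  y_{n+1} = y_n + z·[2/5·y_n + 3/5·y_{n+1}] ⇒ (1 − 3/5z)y_{n+1} = (1 + 2/5z)y_n
  Hence R(z) = (1 + 2/5z)/(1 − 3/5z).

Solve |R(x)|<1 on ℝ⁻.
x=-1.1: |R|=0.3373
x=-2: |R|=0.0909
x=-10: |R|=0.4286
x=-100: |R|=0.6393
θ=3/5≥1/2 ⇒ |1+2/5x|<|1−3/5x| ∀x<0 ⇒ unbounded interval.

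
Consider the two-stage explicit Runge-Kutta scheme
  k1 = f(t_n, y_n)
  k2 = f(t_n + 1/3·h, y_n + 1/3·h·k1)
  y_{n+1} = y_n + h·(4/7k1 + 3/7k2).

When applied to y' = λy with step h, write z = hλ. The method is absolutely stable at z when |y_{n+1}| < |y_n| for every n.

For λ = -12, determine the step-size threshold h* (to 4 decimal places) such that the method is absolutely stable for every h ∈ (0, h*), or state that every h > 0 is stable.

Set f=λy, z=hλ:
  k1=λy_n ⇒ h·k1=z·y_n;  k2=λ(1+1/3z)y_n ⇒ h·k2=z(1+1/3z)y_n
  y_{n+1}/y_n = 1 + 4/7z + 3/7z(1+1/3z) = 1 + z + 1/7z²
  so R(z) = 1 + z + 1/7z².

Find x<0 with |R(x)|<1.
x=-0.86: |R|=0.2457
R=1: x+1/7x²=0 ⇒ x=−7=-7.0000; min R=1−1/(4·1/7)=-0.7500>−1
Confirm numerically:
  x=-6.825: |R|=0.82937 <1
  x=-5.309: |R|=0.28250 <1
  x=-4.009: |R|=0.71299 <1
  x=-7.505: |R|=1.54143 >1
  x=-7.430: |R|=1.45641 >1
  x=-7.310: |R|=1.32373 >1
Stable set (-7.0000, 0).

(-7.0000,0); λ=-12 ⇒ h* = (7)/12 = 0.5833.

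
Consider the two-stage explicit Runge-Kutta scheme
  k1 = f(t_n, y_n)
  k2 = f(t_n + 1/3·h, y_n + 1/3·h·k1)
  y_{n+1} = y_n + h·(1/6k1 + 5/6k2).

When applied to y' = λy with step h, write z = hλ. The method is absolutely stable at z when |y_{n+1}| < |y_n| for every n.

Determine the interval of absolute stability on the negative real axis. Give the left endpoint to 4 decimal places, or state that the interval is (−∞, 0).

With y'=λy (z=hλ):
  k1=λy_n ⇒ h·k1=z·y_n;  k2=λ(1+1/3z)y_n ⇒ h·k2=z(1+1/3z)y_n
  y_{n+1}/y_n = 1 + 1/6z + 5/6z(1+1/3z) = 1 + z + 5/18z²
  ⇒ R(z) = 1 + z + 5/18z².

Need |R(x)|<1, x<0.
x=-0.43: |R|=0.6214
R=1: x+5/18x²=0 ⇒ x=−18/5=-3.6000; min R=1−1/(4·5/18)=0.1000>−1
Confirm numerically:
  x=-2.930: |R|=0.45469 <1
  x=-2.836: |R|=0.39814 <1
  x=-2.775: |R|=0.36406 <1
  x=-2.409: |R|=0.20302 <1
  x=-3.983: |R|=1.42375 >1
  x=-3.785: |R|=1.19451 >1
Interval (-3.6000, 0).

(-3.6000, 0).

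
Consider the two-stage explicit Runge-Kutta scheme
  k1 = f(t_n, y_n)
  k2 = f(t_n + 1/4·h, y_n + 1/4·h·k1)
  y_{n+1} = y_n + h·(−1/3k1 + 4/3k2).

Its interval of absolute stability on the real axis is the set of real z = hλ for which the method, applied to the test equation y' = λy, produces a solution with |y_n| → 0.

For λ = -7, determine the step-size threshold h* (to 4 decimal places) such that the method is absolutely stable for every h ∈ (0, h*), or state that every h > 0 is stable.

(-3.0000,0); λ=-7 ⇒ h* = (3)/7 = 0.4286.

On y'=λy, z=hλ:
  k1=λy_n ⇒ h·k1=z·y_n;  k2=λ(1+1/4z)y_n ⇒ h·k2=z(1+1/4z)y_n
  y_{n+1}/y_n = 1 − 1/3z + 4/3z(1+1/4z) = 1 + z + 1/3z²
  R(z) = 1 + z + 1/3z².

Solve |R(x)|<1 on ℝ⁻.
x=-1.28: |R|=0.2661
R=1: x+1/3x²=0 ⇒ x=−3=-3.0000; min R=1−1/(4·1/3)=0.2500>−1
Confirm numerically:
  x=-2.786: |R|=0.80127 <1
  x=-2.383: |R|=0.50990 <1
  x=-1.577: |R|=0.25198 <1
  x=-3.355: |R|=1.39701 >1
  x=-3.072: |R|=1.07373 >1
Stable set (-3.0000, 0).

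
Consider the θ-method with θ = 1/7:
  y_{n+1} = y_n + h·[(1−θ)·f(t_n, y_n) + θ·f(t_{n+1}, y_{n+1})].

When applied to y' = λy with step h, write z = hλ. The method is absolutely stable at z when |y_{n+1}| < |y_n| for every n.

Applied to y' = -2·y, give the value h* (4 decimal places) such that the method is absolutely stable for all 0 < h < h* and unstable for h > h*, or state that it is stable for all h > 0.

(-2.8000,0); λ=-2 ⇒ h* = (14/5)/2 = 1.4000.

With y'=λy (z=hλ):
  y_{n+1} = y_n + z·[6/7·y_n + 1/7·y_{n+1}] ⇒ (1 − 1/7z)y_{n+1} = (1 + 6/7z)y_n
  Hence R(z) = (1 + 6/7z)/(1 − 1/7z).

Find x<0 with |R(x)|<1.
x=-1.78: |R|=0.4191
R=−1: 1+6/7x = −1+1/7x ⇒ -5/7x=2 ⇒ x=2/(-5/7)=-2.8000
Confirm numerically:
  x=-2.296: |R|=0.72892 <1
  x=-1.890: |R|=0.48819 <1
  x=-1.517: |R|=0.24680 <1
  x=-1.262: |R|=0.06923 <1
  x=-3.318: |R|=1.25102 >1
  x=-3.305: |R|=1.24503 >1
  x=-3.170: |R|=1.18191 >1
So |R|<1 on (-2.8000, 0).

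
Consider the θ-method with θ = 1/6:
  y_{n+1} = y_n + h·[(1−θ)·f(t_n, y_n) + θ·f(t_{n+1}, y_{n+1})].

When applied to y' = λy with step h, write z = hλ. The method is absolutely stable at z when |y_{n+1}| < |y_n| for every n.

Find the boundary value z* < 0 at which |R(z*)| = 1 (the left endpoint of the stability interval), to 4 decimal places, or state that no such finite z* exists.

z* = -3.0000.

With y'=λy (z=hλ):
  y_{n+1} = y_n + z·[5/6·y_n + 1/6·y_{n+1}] ⇒ (1 − 1/6z)y_{n+1} = (1 + 5/6z)y_n
  Hence R(z) = (1 + 5/6z)/(1 − 1/6z).

Solve |R(x)|<1 on ℝ⁻.
x=-0.9: |R|=0.2174
R=−1: 1+5/6x = −1+1/6x ⇒ -2/3x=2 ⇒ x=2/(-2/3)=-3.0000
Confirm numerically:
  x=-2.552: |R|=0.79046 <1
  x=-1.882: |R|=0.43263 <1
  x=-1.295: |R|=0.06511 <1
  x=-1.240: |R|=0.02762 <1
  x=-3.364: |R|=1.15549 >1
  x=-3.278: |R|=1.11985 >1
Interval (-3.0000, 0).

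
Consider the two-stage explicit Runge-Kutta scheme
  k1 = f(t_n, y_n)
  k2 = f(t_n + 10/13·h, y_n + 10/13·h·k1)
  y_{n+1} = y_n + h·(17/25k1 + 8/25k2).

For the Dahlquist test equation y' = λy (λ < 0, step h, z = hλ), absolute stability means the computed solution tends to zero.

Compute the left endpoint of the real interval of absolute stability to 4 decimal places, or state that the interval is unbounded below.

On y'=λy, z=hλ:
  k1=λy_n ⇒ h·k1=z·y_n;  k2=λ(1+10/13z)y_n ⇒ h·k2=z(1+10/13z)y_n
  y_{n+1}/y_n = 1 + 17/25z + 8/25z(1+10/13z) = 1 + z + 16/65z²
  so R(z) = 1 + z + 16/65z².

Need |R(x)|<1, x<0.
x=-0.37: |R|=0.6637
R=1: x+16/65x²=0 ⇒ x=−65/16=-4.0625; min R=1−1/(4·16/65)=-0.0156>−1
Confirm numerically:
  x=-3.782: |R|=0.73887 <1
  x=-3.029: |R|=0.22942 <1
  x=-2.569: |R|=0.05556 <1
  x=-1.817: |R|=0.00433 <1
  x=-4.286: |R|=1.23580 >1
  x=-4.093: |R|=1.03073 >1
Stable set (-4.0625, 0).

left endpoint -4.0625.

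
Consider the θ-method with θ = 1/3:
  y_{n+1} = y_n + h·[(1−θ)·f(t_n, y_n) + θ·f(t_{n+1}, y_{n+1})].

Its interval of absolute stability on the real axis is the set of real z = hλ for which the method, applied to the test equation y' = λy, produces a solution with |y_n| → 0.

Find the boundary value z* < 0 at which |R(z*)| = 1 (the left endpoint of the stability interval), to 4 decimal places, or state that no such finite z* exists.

left endpoint -6.0000.

With y'=λy (z=hλ):
  y_{n+1} = y_n + z·[2/3·y_n + 1/3·y_{n+1}] ⇒ (1 − 1/3z)y_{n+1} = (1 + 2/3z)y_n
  ⇒ R(z) = (1 + 2/3z)/(1 − 1/3z).

Boundary: |R(x)|=1, x<0.
x=-1.41: |R|=0.0408
R=−1: 1+2/3x = −1+1/3x ⇒ -1/3x=2 ⇒ x=2/(-1/3)=-6.0000
Confirm numerically:
  x=-5.389: |R|=0.92717 <1
  x=-4.013: |R|=0.71667 <1
  x=-3.400: |R|=0.59375 <1
  x=-6.487: |R|=1.05133 >1
  x=-6.280: |R|=1.03017 >1
  x=-6.192: |R|=1.02089 >1
Interval (-6.0000, 0).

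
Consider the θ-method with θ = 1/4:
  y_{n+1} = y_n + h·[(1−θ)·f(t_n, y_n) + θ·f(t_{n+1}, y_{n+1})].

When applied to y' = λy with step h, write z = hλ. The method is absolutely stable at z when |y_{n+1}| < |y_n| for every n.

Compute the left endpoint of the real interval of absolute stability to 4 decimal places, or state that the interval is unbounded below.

Test eqn y'=λy, z=hλ:
  y_{n+1} = y_n + z·[3/4·y_n + 1/4·y_{n+1}] ⇒ (1 − 1/4z)y_{n+1} = (1 + 3/4z)y_n
  R(z) = (1 + 3/4z)/(1 − 1/4z).

Find x<0 with |R(x)|<1.
x=-0.44: |R|=0.6036
R=−1: 1+3/4x = −1+1/4x ⇒ -1/2x=2 ⇒ x=2/(-1/2)=-4.0000
Confirm numerically:
  x=-3.569: |R|=0.88611 <1
  x=-3.160: |R|=0.76536 <1
  x=-2.994: |R|=0.71232 <1
  x=-2.570: |R|=0.56469 <1
  x=-4.485: |R|=1.11432 >1
  x=-4.443: |R|=1.10494 >1
Stable set (-4.0000, 0).

left endpoint -4.0000.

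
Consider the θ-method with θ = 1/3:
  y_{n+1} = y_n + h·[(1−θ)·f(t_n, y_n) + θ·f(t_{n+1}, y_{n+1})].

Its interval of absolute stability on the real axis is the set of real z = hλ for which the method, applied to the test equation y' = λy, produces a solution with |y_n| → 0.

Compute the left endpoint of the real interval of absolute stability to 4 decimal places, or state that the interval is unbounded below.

With y'=λy (z=hλ):
  y_{n+1} = y_n + z·[2/3·y_n + 1/3·y_{n+1}] ⇒ (1 − 1/3z)y_{n+1} = (1 + 2/3z)y_n
  Hence R(z) = (1 + 2/3z)/(1 − 1/3z).

Solve |R(x)|<1 on ℝ⁻.
x=-1.57: |R|=0.0306
R=−1: 1+2/3x = −1+1/3x ⇒ -1/3x=2 ⇒ x=2/(-1/3)=-6.0000
Confirm numerically:
  x=-5.608: |R|=0.95446 <1
  x=-4.853: |R|=0.85394 <1
  x=-2.800: |R|=0.44828 <1
  x=-6.471: |R|=1.04973 >1
  x=-6.303: |R|=1.03257 >1
  x=-6.171: |R|=1.01865 >1
Interval (-6.0000, 0).

left endpoint -6.0000.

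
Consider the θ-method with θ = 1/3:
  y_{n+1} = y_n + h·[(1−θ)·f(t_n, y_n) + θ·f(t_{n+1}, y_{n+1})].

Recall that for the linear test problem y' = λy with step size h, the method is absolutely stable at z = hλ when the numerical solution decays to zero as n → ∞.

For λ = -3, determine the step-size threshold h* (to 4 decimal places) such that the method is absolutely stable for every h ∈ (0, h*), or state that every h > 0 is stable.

(-6.0000,0); λ=-3 ⇒ h* = (6)/3 = 2.0000.

Test eqn y'=λy, z=hλ:
  y_{n+1} = y_n + z·[2/3·y_n + 1/3·y_{n+1}] ⇒ (1 − 1/3z)y_{n+1} = (1 + 2/3z)y_n
  so R(z) = (1 + 2/3z)/(1 − 1/3z).

Boundary: |R(x)|=1, x<0.
x=-0.81: |R|=0.3622
R=−1: 1+2/3x = −1+1/3x ⇒ -1/3x=2 ⇒ x=2/(-1/3)=-6.0000
Confirm numerically:
  x=-4.829: |R|=0.85043 <1
  x=-4.539: |R|=0.80621 <1
  x=-4.486: |R|=0.79776 <1
  x=-2.454: |R|=0.34983 <1
  x=-6.393: |R|=1.04184 >1
  x=-6.359: |R|=1.03836 >1
Stable set (-6.0000, 0).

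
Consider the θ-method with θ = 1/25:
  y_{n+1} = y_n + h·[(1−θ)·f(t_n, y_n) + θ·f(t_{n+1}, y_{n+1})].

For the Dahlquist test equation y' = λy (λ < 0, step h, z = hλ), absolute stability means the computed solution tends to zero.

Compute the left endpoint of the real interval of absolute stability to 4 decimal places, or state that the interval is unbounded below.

On y'=λy, z=hλ:
  y_{n+1} = y_n + z·[24/25·y_n + 1/25·y_{n+1}] ⇒ (1 − 1/25z)y_{n+1} = (1 + 24/25z)y_n
  R(z) = (1 + 24/25z)/(1 − 1/25z).

Need |R(x)|<1, x<0.
x=-1.25: |R|=0.1905
R=−1: 1+24/25x = −1+1/25x ⇒ -23/25x=2 ⇒ x=2/(-23/25)=-2.1739
Confirm numerically:
  x=-1.957: |R|=0.81493 <1
  x=-1.378: |R|=0.30601 <1
  x=-1.206: |R|=0.15050 <1
  x=-2.768: |R|=1.49208 >1
  x=-2.351: |R|=1.14892 >1
  x=-2.195: |R|=1.01783 >1
So |R|<1 on (-2.1739, 0).

left endpoint -2.1739.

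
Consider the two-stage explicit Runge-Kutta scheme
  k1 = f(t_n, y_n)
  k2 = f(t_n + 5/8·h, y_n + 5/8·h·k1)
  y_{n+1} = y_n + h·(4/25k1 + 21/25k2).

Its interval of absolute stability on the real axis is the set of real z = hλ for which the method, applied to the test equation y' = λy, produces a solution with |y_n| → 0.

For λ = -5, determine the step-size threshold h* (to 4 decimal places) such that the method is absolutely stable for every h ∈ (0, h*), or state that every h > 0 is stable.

Test eqn y'=λy, z=hλ:
  k1=λy_n ⇒ h·k1=z·y_n;  k2=λ(1+5/8z)y_n ⇒ h·k2=z(1+5/8z)y_n
  y_{n+1}/y_n = 1 + 4/25z + 21/25z(1+5/8z) = 1 + z + 21/40z²
  R(z) = 1 + z + 21/40z².

Find x<0 with |R(x)|<1.
x=-0.49: |R|=0.6361
R=1: x+21/40x²=0 ⇒ x=−40/21=-1.9048; min R=1−1/(4·21/40)=0.5238>−1
Confirm numerically:
  x=-1.416: |R|=0.63665 <1
  x=-1.299: |R|=0.58689 <1
  x=-1.084: |R|=0.53290 <1
  x=-2.268: |R|=1.43251 >1
  x=-2.026: |R|=1.12895 >1
  x=-2.000: |R|=1.10000 >1
Interval (-1.9048, 0).

(-1.9048,0); λ=-5 ⇒ h* = (40/21)/5 = 0.3810.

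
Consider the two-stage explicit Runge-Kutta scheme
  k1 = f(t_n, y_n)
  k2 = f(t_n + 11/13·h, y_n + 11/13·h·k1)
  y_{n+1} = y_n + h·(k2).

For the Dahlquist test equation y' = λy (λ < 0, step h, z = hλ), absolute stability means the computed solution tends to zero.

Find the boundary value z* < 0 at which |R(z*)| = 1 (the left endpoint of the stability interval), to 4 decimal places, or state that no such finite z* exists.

left endpoint -1.1818.

With y'=λy (z=hλ):
  k1=λy_n ⇒ h·k1=z·y_n;  k2=λ(1+11/13z)y_n ⇒ h·k2=z(1+11/13z)y_n
  y_{n+1}/y_n = 1 + z(1+11/13z) = 1 + z + 11/13z²
  Hence R(z) = 1 + z + 11/13z².

Find x<0 with |R(x)|<1.
x=-1.8: |R|=1.9415
R=1: x+11/13x²=0 ⇒ x=−13/11=-1.1818; min R=1−1/(4·11/13)=0.7045>−1
Confirm numerically:
  x=-0.918: |R|=0.79507 <1
  x=-0.867: |R|=0.76904 <1
  x=-0.603: |R|=0.70467 <1
  x=-1.674: |R|=1.69716 >1
  x=-1.577: |R|=1.52732 >1
  x=-1.344: |R|=1.18444 >1
So |R|<1 on (-1.1818, 0).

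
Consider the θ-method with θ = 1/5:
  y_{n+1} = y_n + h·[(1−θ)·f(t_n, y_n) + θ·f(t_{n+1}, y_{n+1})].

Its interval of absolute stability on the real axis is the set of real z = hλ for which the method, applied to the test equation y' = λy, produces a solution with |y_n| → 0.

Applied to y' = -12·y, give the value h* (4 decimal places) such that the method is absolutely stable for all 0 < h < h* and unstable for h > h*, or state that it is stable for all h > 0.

Set f=λy, z=hλ:
  y_{n+1} = y_n + z·[4/5·y_n + 1/5·y_{n+1}] ⇒ (1 − 1/5z)y_{n+1} = (1 + 4/5z)y_n
  so R(z) = (1 + 4/5z)/(1 − 1/5z).

Solve |R(x)|<1 on ℝ⁻.
x=-0.74: |R|=0.3554
R=−1: 1+4/5x = −1+1/5x ⇒ -3/5x=2 ⇒ x=2/(-3/5)=-3.3333
Confirm numerically:
  x=-3.306: |R|=0.99013 <1
  x=-2.603: |R|=0.71182 <1
  x=-2.545: |R|=0.68655 <1
  x=-3.779: |R|=1.15230 >1
  x=-3.718: |R|=1.13237 >1
  x=-3.412: |R|=1.02806 >1
So |R|<1 on (-3.3333, 0).

(-3.3333,0); λ=-12 ⇒ h* = (10/3)/12 = 0.2778.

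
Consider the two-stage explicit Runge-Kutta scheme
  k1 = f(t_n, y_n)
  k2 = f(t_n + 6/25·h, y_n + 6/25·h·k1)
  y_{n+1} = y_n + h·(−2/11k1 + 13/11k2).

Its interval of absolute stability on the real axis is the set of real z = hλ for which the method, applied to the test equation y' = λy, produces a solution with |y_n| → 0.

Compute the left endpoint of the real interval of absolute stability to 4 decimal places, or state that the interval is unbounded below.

On y'=λy, z=hλ:
  k1=λy_n ⇒ h·k1=z·y_n;  k2=λ(1+6/25z)y_n ⇒ h·k2=z(1+6/25z)y_n
  y_{n+1}/y_n = 1 − 2/11z + 13/11z(1+6/25z) = 1 + z + 78/275z²
  ⇒ R(z) = 1 + z + 78/275z².

Need |R(x)|<1, x<0.
x=-0.42: |R|=0.6300
R=1: x+78/275x²=0 ⇒ x=−275/78=-3.5256; min R=1−1/(4·78/275)=0.1186>−1
Confirm numerically:
  x=-3.256: |R|=0.75098 <1
  x=-2.476: |R|=0.26285 <1
  x=-2.198: |R|=0.17231 <1
  x=-1.819: |R|=0.11948 <1
  x=-3.909: |R|=1.42504 >1
  x=-3.824: |R|=1.32361 >1
  x=-3.642: |R|=1.12020 >1
Interval (-3.5256, 0).

left endpoint -3.5256.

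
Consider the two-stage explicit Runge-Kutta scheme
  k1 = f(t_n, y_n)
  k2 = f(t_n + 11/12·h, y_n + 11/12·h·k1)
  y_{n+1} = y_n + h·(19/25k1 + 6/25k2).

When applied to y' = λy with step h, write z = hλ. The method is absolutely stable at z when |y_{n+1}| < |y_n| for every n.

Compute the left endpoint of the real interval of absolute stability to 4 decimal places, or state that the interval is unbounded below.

With y'=λy (z=hλ):
  k1=λy_n ⇒ h·k1=z·y_n;  k2=λ(1+11/12z)y_n ⇒ h·k2=z(1+11/12z)y_n
  y_{n+1}/y_n = 1 + 19/25z + 6/25z(1+11/12z) = 1 + z + 11/50z²
  R(z) = 1 + z + 11/50z².

Need |R(x)|<1, x<0.
x=-0.49: |R|=0.5628
R=1: x+11/50x²=0 ⇒ x=−50/11=-4.5455; min R=1−1/(4·11/50)=-0.1364>−1
Confirm numerically:
  x=-2.221: |R|=0.13577 <1
  x=-2.169: |R|=0.13400 <1
  x=-1.872: |R|=0.10104 <1
  x=-4.974: |R|=1.46895 >1
  x=-4.948: |R|=1.43819 >1
  x=-4.901: |R|=1.38336 >1
Stable set (-4.5455, 0).

left endpoint -4.5455.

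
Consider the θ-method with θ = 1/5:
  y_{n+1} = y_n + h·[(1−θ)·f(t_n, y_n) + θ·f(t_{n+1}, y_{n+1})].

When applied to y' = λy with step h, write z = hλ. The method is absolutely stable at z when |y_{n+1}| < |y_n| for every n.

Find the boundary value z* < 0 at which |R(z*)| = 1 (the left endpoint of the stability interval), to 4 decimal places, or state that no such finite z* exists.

z* = -3.3333.

On y'=λy, z=hλ:
  y_{n+1} = y_n + z·[4/5·y_n + 1/5·y_{n+1}] ⇒ (1 − 1/5z)y_{n+1} = (1 + 4/5z)y_n
  R(z) = (1 + 4/5z)/(1 − 1/5z).

Solve |R(x)|<1 on ℝ⁻.
x=-1.26: |R|=0.0064
R=−1: 1+4/5x = −1+1/5x ⇒ -3/5x=2 ⇒ x=2/(-3/5)=-3.3333
Confirm numerically:
  x=-3.264: |R|=0.97483 <1
  x=-2.977: |R|=0.86599 <1
  x=-1.399: |R|=0.09314 <1
  x=-3.681: |R|=1.12015 >1
  x=-3.457: |R|=1.04387 >1
Interval (-3.3333, 0).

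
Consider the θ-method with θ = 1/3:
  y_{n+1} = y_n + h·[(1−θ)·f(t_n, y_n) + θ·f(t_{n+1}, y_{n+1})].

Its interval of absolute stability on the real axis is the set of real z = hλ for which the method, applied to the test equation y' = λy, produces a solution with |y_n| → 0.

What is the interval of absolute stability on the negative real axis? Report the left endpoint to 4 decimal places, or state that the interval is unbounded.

z∈(-6.0000,0).

On y'=λy, z=hλ:
  y_{n+1} = y_n + z·[2/3·y_n + 1/3·y_{n+1}] ⇒ (1 − 1/3z)y_{n+1} = (1 + 2/3z)y_n
  R(z) = (1 + 2/3z)/(1 − 1/3z).

Boundary: |R(x)|=1, x<0.
x=-0.79: |R|=0.3747
R=−1: 1+2/3x = −1+1/3x ⇒ -1/3x=2 ⇒ x=2/(-1/3)=-6.0000
Confirm numerically:
  x=-5.101: |R|=0.88903 <1
  x=-4.757: |R|=0.83976 <1
  x=-4.169: |R|=0.74459 <1
  x=-3.204: |R|=0.54932 <1
  x=-6.538: |R|=1.05641 >1
  x=-6.194: |R|=1.02110 >1
  x=-6.107: |R|=1.01175 >1
So |R|<1 on (-6.0000, 0).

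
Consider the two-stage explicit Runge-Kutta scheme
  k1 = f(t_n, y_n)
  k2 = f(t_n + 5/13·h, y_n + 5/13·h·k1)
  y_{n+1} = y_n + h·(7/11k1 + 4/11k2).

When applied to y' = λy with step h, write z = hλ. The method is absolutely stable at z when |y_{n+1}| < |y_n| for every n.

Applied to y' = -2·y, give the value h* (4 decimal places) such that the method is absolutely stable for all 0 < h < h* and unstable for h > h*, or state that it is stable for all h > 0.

(-7.1500,0); λ=-2 ⇒ h* = (143/20)/2 = 3.5750.

With y'=λy (z=hλ):
  k1=λy_n ⇒ h·k1=z·y_n;  k2=λ(1+5/13z)y_n ⇒ h·k2=z(1+5/13z)y_n
  y_{n+1}/y_n = 1 + 7/11z + 4/11z(1+5/13z) = 1 + z + 20/143z²
  Hence R(z) = 1 + z + 20/143z².

Solve |R(x)|<1 on ℝ⁻.
x=-1.79: |R|=0.3419
R=1: x+20/143x²=0 ⇒ x=−143/20=-7.1500; min R=1−1/(4·20/143)=-0.7875>−1
Confirm numerically:
  x=-6.187: |R|=0.16670 <1
  x=-3.315: |R|=0.77805 <1
  x=-3.130: |R|=0.75980 <1
  x=-7.610: |R|=1.48959 >1
  x=-7.583: |R|=1.45922 >1
So |R|<1 on (-7.1500, 0).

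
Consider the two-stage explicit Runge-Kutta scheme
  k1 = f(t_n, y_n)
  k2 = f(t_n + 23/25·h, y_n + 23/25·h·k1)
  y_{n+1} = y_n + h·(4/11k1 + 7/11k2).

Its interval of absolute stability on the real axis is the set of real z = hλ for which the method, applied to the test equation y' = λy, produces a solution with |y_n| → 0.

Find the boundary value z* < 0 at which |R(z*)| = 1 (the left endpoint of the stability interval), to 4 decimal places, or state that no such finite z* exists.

On y'=λy, z=hλ:
  k1=λy_n ⇒ h·k1=z·y_n;  k2=λ(1+23/25z)y_n ⇒ h·k2=z(1+23/25z)y_n
  y_{n+1}/y_n = 1 + 4/11z + 7/11z(1+23/25z) = 1 + z + 161/275z²
  R(z) = 1 + z + 161/275z².

Find x<0 with |R(x)|<1.
x=-1.37: |R|=0.7288
R=1: x+161/275x²=0 ⇒ x=−275/161=-1.7081; min R=1−1/(4·161/275)=0.5730>−1
Confirm numerically:
  x=-1.481: |R|=0.80311 <1
  x=-0.925: |R|=0.57593 <1
  x=-0.852: |R|=0.57298 <1
  x=-0.726: |R|=0.58258 <1
  x=-2.132: |R|=1.52914 >1
  x=-2.060: |R|=1.42443 >1
  x=-1.804: |R|=1.10131 >1
So |R|<1 on (-1.7081, 0).

z* = -1.7081.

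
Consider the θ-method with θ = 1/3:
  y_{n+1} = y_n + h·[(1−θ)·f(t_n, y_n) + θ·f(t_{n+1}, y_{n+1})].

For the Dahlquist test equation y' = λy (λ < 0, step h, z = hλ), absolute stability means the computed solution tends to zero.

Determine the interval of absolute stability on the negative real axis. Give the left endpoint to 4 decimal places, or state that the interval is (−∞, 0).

z∈(-6.0000,0).

Test eqn y'=λy, z=hλ:
  y_{n+1} = y_n + z·[2/3·y_n + 1/3·y_{n+1}] ⇒ (1 − 1/3z)y_{n+1} = (1 + 2/3z)y_n
  Hence R(z) = (1 + 2/3z)/(1 − 1/3z).

Need |R(x)|<1, x<0.
x=-1.19: |R|=0.1480
R=−1: 1+2/3x = −1+1/3x ⇒ -1/3x=2 ⇒ x=2/(-1/3)=-6.0000
Confirm numerically:
  x=-5.577: |R|=0.95068 <1
  x=-5.439: |R|=0.93352 <1
  x=-3.815: |R|=0.67938 <1
  x=-2.948: |R|=0.48689 <1
  x=-6.271: |R|=1.02923 >1
  x=-6.163: |R|=1.01779 >1
So |R|<1 on (-6.0000, 0).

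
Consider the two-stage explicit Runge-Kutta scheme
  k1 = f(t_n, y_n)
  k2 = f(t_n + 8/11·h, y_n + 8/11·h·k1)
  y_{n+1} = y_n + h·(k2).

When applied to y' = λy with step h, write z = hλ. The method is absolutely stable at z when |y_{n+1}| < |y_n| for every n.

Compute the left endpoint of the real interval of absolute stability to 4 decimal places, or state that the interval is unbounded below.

z* = -1.3750.

Test eqn y'=λy, z=hλ:
  k1=λy_n ⇒ h·k1=z·y_n;  k2=λ(1+8/11z)y_n ⇒ h·k2=z(1+8/11z)y_n
  y_{n+1}/y_n = 1 + z(1+8/11z) = 1 + z + 8/11z²
  R(z) = 1 + z + 8/11z².

Need |R(x)|<1, x<0.
x=-1.71: |R|=1.4166
R=1: x+8/11x²=0 ⇒ x=−11/8=-1.3750; min R=1−1/(4·8/11)=0.6562>−1
Confirm numerically:
  x=-1.184: |R|=0.83553 <1
  x=-0.785: |R|=0.66316 <1
  x=-0.642: |R|=0.65776 <1
  x=-1.851: |R|=1.64078 >1
  x=-1.719: |R|=1.43006 >1
So |R|<1 on (-1.3750, 0).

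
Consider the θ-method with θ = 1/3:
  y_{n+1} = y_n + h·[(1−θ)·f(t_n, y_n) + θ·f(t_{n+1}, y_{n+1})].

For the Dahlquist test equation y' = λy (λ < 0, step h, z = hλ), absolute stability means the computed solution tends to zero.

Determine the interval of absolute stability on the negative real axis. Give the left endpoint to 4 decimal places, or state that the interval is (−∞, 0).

z∈(-6.0000,0).

On y'=λy, z=hλ:
  y_{n+1} = y_n + z·[2/3·y_n + 1/3·y_{n+1}] ⇒ (1 − 1/3z)y_{n+1} = (1 + 2/3z)y_n
  R(z) = (1 + 2/3z)/(1 − 1/3z).

Solve |R(x)|<1 on ℝ⁻.
x=-1.22: |R|=0.1327
R=−1: 1+2/3x = −1+1/3x ⇒ -1/3x=2 ⇒ x=2/(-1/3)=-6.0000
Confirm numerically:
  x=-5.718: |R|=0.96765 <1
  x=-5.263: |R|=0.91081 <1
  x=-5.149: |R|=0.89557 <1
  x=-6.437: |R|=1.04631 >1
  x=-6.410: |R|=1.04357 >1
  x=-6.367: |R|=1.03918 >1
Stable set (-6.0000, 0).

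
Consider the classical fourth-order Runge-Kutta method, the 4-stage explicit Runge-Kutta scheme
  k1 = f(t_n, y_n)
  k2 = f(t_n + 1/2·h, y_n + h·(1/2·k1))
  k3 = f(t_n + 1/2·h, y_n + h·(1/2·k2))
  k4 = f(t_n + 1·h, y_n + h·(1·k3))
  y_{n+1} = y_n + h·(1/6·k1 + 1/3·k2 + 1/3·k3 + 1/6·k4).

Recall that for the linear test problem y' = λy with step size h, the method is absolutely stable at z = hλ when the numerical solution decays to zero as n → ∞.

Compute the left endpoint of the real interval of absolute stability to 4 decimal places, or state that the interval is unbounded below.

On y'=λy, z=hλ:
  order 4, 4-stage ⇒ R(z)=1+z+z^2/2+z^3/6+z^4/24
  (e.g. R(-0.57)=0.56598, |R|=0.56598)

Solve |R(x)|<1 on ℝ⁻.
x=-0.57: |R|=0.5660
|R(-2.92)|=1.2228 |R(-1.97)|=0.3238 |R(-1.3)|=0.2978
Bisect:
  x_lo=-3.5762 |R|=3.0109  x_hi=-0.3881 |R|=0.6784
  mid=-1.98217 |R|=0.32755 →hi
  mid=-2.77920 |R|=0.99085 →hi
  mid=-3.17771 |R|=1.77182 →lo
  mid=-2.97846 |R|=1.33249 →lo
  mid=-2.87883 |R|=1.15043 →lo
  mid=-2.82901 |R|=1.06794 →lo
  mid=-2.80411 |R|=1.02874 →lo
  mid=-2.79165 |R|=1.00963 →lo
  mid=-2.78543 |R|=1.00020 →lo
  mid=-2.78231 |R|=0.99552 →hi
  ...
  [-2.78543,-2.78523] ⇒ x*=-2.7853
Stable set (-2.7853, 0).

left endpoint -2.7853.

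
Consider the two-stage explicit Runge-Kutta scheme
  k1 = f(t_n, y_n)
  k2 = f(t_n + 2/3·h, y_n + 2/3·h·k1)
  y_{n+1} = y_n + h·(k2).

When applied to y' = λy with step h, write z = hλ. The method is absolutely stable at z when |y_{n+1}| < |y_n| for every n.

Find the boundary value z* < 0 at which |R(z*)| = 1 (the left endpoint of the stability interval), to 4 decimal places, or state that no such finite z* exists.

left endpoint -1.5000.

On y'=λy, z=hλ:
  k1=λy_n ⇒ h·k1=z·y_n;  k2=λ(1+2/3z)y_n ⇒ h·k2=z(1+2/3z)y_n
  y_{n+1}/y_n = 1 + z(1+2/3z) = 1 + z + 2/3z²
  R(z) = 1 + z + 2/3z².

Solve |R(x)|<1 on ℝ⁻.
x=-1.8: |R|=1.3600
R=1: x+2/3x²=0 ⇒ x=−3/2=-1.5000; min R=1−1/(4·2/3)=0.6250>−1
Confirm numerically:
  x=-0.736: |R|=0.62513 <1
  x=-0.723: |R|=0.62549 <1
  x=-0.669: |R|=0.62937 <1
  x=-1.797: |R|=1.35581 >1
  x=-1.566: |R|=1.06890 >1
  x=-1.529: |R|=1.02956 >1
So |R|<1 on (-1.5000, 0).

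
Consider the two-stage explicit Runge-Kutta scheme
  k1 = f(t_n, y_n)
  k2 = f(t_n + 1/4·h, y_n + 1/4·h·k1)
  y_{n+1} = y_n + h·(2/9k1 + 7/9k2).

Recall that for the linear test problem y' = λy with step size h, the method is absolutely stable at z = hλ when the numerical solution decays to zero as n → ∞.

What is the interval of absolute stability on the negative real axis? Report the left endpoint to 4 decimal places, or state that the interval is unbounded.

(-5.1429, 0).

Test eqn y'=λy, z=hλ:
  k1=λy_n ⇒ h·k1=z·y_n;  k2=λ(1+1/4z)y_n ⇒ h·k2=z(1+1/4z)y_n
  y_{n+1}/y_n = 1 + 2/9z + 7/9z(1+1/4z) = 1 + z + 7/36z²
  ⇒ R(z) = 1 + z + 7/36z².

Boundary: |R(x)|=1, x<0.
x=-0.76: |R|=0.3523
R=1: x+7/36x²=0 ⇒ x=−36/7=-5.1429; min R=1−1/(4·7/36)=-0.2857>−1
Confirm numerically:
  x=-4.860: |R|=0.73270 <1
  x=-4.227: |R|=0.24724 <1
  x=-3.845: |R|=0.02967 <1
  x=-2.518: |R|=0.28516 <1
  x=-5.736: |R|=1.66155 >1
  x=-5.467: |R|=1.34457 >1
Interval (-5.1429, 0).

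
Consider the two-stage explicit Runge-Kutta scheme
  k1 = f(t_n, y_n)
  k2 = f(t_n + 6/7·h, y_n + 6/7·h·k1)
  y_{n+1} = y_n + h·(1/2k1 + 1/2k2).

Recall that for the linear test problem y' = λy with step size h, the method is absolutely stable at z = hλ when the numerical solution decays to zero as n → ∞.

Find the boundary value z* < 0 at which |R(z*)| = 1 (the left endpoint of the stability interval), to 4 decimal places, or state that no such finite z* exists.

Set f=λy, z=hλ:
  k1=λy_n ⇒ h·k1=z·y_n;  k2=λ(1+6/7z)y_n ⇒ h·k2=z(1+6/7z)y_n
  y_{n+1}/y_n = 1 + 1/2z + 1/2z(1+6/7z) = 1 + z + 3/7z²
  ⇒ R(z) = 1 + z + 3/7z².

Find x<0 with |R(x)|<1.
x=-1.42: |R|=0.4442
R=1: x+3/7x²=0 ⇒ x=−7/3=-2.3333; min R=1−1/(4·3/7)=0.4167>−1
Confirm numerically:
  x=-2.140: |R|=0.82269 <1
  x=-1.829: |R|=0.60467 <1
  x=-1.543: |R|=0.47736 <1
  x=-1.460: |R|=0.45354 <1
  x=-2.828: |R|=1.59954 >1
  x=-2.729: |R|=1.46276 >1
  x=-2.607: |R|=1.30576 >1
Stable set (-2.3333, 0).

z* = -2.3333.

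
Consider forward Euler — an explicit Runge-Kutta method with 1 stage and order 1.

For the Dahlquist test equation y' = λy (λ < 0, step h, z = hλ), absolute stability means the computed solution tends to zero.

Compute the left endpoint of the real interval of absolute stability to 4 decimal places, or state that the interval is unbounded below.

On y'=λy, z=hλ:
  order 1, 1-stage ⇒ R(z)=1+z
  (e.g. R(-1.07)=-0.07000, |R|=0.07000)

Boundary: |R(x)|=1, x<0.
x=-1.07: |R|=0.0700
|R(-1.7)|=0.7000 |R(-1.41)|=0.4100 |R(-1.21)|=0.2100
Bisect:
  x_lo=-2.7721 |R|=1.7721  x_hi=-0.2045 |R|=0.7955
  mid=-1.48828 |R|=0.48828 →hi
  mid=-2.13018 |R|=1.13018 →lo
  mid=-1.80923 |R|=0.80923 →hi
  mid=-1.96970 |R|=0.96970 →hi
  mid=-2.04994 |R|=1.04994 →lo
  mid=-2.00982 |R|=1.00982 →lo
  mid=-1.98976 |R|=0.98976 →hi
  mid=-1.99979 |R|=0.99979 →hi
  ...
  [-2.00011,-1.99995] ⇒ x*=-2.0000
Interval (-2.0000, 0).

z* = -2.0000.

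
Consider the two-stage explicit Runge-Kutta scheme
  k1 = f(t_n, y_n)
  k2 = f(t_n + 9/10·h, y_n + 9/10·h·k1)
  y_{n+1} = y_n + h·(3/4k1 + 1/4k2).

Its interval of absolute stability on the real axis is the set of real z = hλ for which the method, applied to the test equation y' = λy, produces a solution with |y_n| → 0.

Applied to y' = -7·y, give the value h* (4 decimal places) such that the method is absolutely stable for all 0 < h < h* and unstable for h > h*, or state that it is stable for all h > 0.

Set f=λy, z=hλ:
  k1=λy_n ⇒ h·k1=z·y_n;  k2=λ(1+9/10z)y_n ⇒ h·k2=z(1+9/10z)y_n
  y_{n+1}/y_n = 1 + 3/4z + 1/4z(1+9/10z) = 1 + z + 9/40z²
  R(z) = 1 + z + 9/40z².

Boundary: |R(x)|=1, x<0.
x=-1.06: |R|=0.1928
R=1: x+9/40x²=0 ⇒ x=−40/9=-4.4444; min R=1−1/(4·9/40)=-0.1111>−1
Confirm numerically:
  x=-3.542: |R|=0.28080 <1
  x=-3.322: |R|=0.16103 <1
  x=-2.450: |R|=0.09944 <1
  x=-5.040: |R|=1.67536 >1
  x=-4.680: |R|=1.24804 >1
So |R|<1 on (-4.4444, 0).

(-4.4444,0); λ=-7 ⇒ h* = (40/9)/7 = 0.6349.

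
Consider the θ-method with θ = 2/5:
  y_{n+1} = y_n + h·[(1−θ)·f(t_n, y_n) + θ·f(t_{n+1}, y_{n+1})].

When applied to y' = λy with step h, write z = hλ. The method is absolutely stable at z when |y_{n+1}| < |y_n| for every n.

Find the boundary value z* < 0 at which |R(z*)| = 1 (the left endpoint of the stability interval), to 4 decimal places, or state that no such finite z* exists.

z* = -10.0000.

On y'=λy, z=hλ:
  y_{n+1} = y_n + z·[3/5·y_n + 2/5·y_{n+1}] ⇒ (1 − 2/5z)y_{n+1} = (1 + 3/5z)y_n
  ⇒ R(z) = (1 + 3/5z)/(1 − 2/5z).

Boundary: |R(x)|=1, x<0.
x=-0.83: |R|=0.3769
R=−1: 1+3/5x = −1+2/5x ⇒ -1/5x=2 ⇒ x=2/(-1/5)=-10.0000
Confirm numerically:
  x=-8.096: |R|=0.91015 <1
  x=-5.508: |R|=0.71953 <1
  x=-4.982: |R|=0.66466 <1
  x=-4.512: |R|=0.60867 <1
  x=-10.539: |R|=1.02067 >1
  x=-10.435: |R|=1.01681 >1
  x=-10.279: |R|=1.01092 >1
So |R|<1 on (-10.0000, 0).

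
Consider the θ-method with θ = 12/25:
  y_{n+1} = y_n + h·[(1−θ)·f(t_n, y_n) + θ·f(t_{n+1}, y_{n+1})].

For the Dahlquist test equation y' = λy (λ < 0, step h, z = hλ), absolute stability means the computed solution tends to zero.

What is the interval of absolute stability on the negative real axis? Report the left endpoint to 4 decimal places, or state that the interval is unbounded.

z∈(-50.0000,0).

With y'=λy (z=hλ):
  y_{n+1} = y_n + z·[13/25·y_n + 12/25·y_{n+1}] ⇒ (1 − 12/25z)y_{n+1} = (1 + 13/25z)y_n
  R(z) = (1 + 13/25z)/(1 − 12/25z).

Boundary: |R(x)|=1, x<0.
x=-0.42: |R|=0.6505
R=−1: 1+13/25x = −1+12/25x ⇒ -1/25x=2 ⇒ x=2/(-1/25)=-50.0000
Confirm numerically:
  x=-49.524: |R|=0.99923 <1
  x=-30.930: |R|=0.95186 <1
  x=-30.138: |R|=0.94863 <1
  x=-50.547: |R|=1.00087 >1
  x=-50.370: |R|=1.00059 >1
Interval (-50.0000, 0).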